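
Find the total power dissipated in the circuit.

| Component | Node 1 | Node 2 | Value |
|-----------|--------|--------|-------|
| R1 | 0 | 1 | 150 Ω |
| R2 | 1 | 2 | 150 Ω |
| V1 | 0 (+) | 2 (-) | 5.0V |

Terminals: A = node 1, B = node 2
Nodal analysis, taking node 2 as the 0 V reference.
Source V1 fixes V_0 = 5 V.
KCL at each unknown node (sum of currents leaving = 0; resistances in Ω):
  Node 1: (V_1 - 5)/150 + (V_1 - 0)/150 = 0
Collecting terms: 0.01333 × V_1 = 0.03333  =>  V_1 = 2.5 V
Power in each resistor, P = (ΔV)²/R:
  P_R1 = (5 - 2.5)²/150 = 0.04167 W
  P_R2 = (2.5 - 0)²/150 = 0.04167 W
P_total = P_R1 + P_R2 = 0.08333 W

Final answer: 0.08333 W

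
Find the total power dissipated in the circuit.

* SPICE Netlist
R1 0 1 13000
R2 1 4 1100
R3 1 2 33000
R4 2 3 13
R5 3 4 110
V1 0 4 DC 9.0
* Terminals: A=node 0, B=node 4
Nodal analysis, taking node 4 as the 0 V reference.
Source V1 fixes V_0 = 9 V.
KCL at each unknown node (sum of currents leaving = 0; resistances in Ω):
  Node 1: (V_1 - 9)/13000 + (V_1 - 0)/1100 + (V_1 - V_2)/33000 = 0
  Node 2: (V_2 - V_1)/33000 + (V_2 - V_3)/13 = 0
  Node 3: (V_3 - V_2)/13 + (V_3 - 0)/110 = 0
Collecting terms (coefficients in siemens):
  0.001016·V_1 - 0.0000303·V_2 = 0.0006923
  0.07695·V_2 - 0.0000303·V_1 - 0.07692·V_3 = 0
  0.08601·V_3 - 0.07692·V_2 = 0
Solving these 3 simultaneous equations (Gaussian elimination) gives:
  V_1 = 0.6813 V, V_2 = 0.00253 V, V_3 = 0.002262 V
Power in each resistor, P = (ΔV)²/R:
  P_R1 = (9 - 0.6813)²/13000 = 0.005323 W
  P_R2 = (0.6813 - 0)²/1100 = 0.0004219 W
  P_R3 = (0.6813 - 0.00253)²/33000 = 0.00001396 W
  P_R4 = (0.00253 - 0.002262)²/13 = 0.000000005499 W
  P_R5 = (0.002262 - 0)²/110 = 0.00000004653 W
P_total = P_R1 + P_R2 + P_R3 + P_R4 + P_R5 = 0.005759 W

Final answer: 0.005759 W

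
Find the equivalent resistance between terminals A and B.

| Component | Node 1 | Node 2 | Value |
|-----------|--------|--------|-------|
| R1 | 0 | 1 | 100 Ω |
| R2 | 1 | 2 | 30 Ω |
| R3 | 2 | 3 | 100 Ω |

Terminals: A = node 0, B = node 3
Reduce the network between node 0 (A) and node 3 (B) by series/parallel combination:
  Rs1 = R1 + R2 (series, joined only at node 1) = 100 + 30 = 130 Ω
  Rs2 = R3 + Rs1 (series, joined only at node 2) = 100 + 130 = 230 Ω
R_eq = 230 Ω

Final answer: 230 Ω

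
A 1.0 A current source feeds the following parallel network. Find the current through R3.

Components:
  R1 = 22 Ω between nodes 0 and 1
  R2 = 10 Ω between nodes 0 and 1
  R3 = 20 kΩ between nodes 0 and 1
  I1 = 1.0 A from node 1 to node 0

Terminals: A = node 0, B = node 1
All resistors sit directly between nodes 0 and 1, so they are in parallel and share one voltage V; the full source current 1 A splits among them.
1/R_par = 1/22 + 1/10 + 1/20000 = 0.1455 S  =>  R_par = 6.873 Ω
V = I × R_par = 1 × 6.873 = 6.873 V
I_R3 = V/R3 = 6.873/20000 = 0.0003436 A

Final answer: 0.0003436 A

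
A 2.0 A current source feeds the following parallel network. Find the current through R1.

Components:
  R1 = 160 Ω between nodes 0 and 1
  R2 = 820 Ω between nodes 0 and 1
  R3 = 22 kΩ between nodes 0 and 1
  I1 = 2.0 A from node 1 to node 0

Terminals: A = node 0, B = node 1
All resistors sit directly between nodes 0 and 1, so they are in parallel and share one voltage V; the full source current 2 A splits among them.
1/R_par = 1/160 + 1/820 + 1/22000 = 0.007515 S  =>  R_par = 133.1 Ω
V = I × R_par = 2 × 133.1 = 266.1 V
I_R1 = V/R1 = 266.1/160 = 1.663 A

Final answer: 1.663 A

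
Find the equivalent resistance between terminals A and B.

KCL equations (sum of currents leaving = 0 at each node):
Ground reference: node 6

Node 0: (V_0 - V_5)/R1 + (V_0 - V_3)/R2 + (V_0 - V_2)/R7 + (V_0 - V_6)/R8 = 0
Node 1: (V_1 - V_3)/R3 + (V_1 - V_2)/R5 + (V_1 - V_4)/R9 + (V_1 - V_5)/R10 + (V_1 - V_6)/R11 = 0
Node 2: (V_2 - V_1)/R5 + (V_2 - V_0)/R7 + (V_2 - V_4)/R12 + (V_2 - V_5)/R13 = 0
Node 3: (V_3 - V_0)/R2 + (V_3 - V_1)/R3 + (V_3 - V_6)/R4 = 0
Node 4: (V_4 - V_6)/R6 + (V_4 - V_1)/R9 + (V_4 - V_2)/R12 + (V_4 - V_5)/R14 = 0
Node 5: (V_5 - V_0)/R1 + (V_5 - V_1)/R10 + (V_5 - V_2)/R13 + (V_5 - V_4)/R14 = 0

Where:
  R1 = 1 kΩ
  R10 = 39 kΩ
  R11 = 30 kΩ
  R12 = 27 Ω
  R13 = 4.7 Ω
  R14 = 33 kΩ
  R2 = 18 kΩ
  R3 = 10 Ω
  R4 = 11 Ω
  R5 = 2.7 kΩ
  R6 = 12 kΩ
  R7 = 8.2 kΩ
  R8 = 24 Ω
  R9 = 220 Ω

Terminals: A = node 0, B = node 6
The network is not a plain series/parallel combination. Inject a 1 A test current into terminal A (node 0) and return it from terminal B (node 6); then R_eq = V_A / (1 A).
Nodal analysis, taking node 6 as the 0 V reference.
Current source I_test pushes 1 A into node 0 and draws it out of node 6.
KCL at each unknown node (sum of currents leaving = 0; resistances in Ω):
  Node 0: (V_0 - V_5)/1000 + (V_0 - V_3)/18000 + (V_0 - V_2)/8200 + (V_0 - 0)/24 - 1 = 0
  Node 1: (V_1 - V_3)/10 + (V_1 - V_2)/2700 + (V_1 - V_4)/220 + (V_1 - V_5)/39000 + (V_1 - 0)/30000 = 0
  Node 2: (V_2 - V_0)/8200 + (V_2 - V_1)/2700 + (V_2 - V_4)/27 + (V_2 - V_5)/4.7 = 0
  Node 3: (V_3 - V_0)/18000 + (V_3 - V_1)/10 + (V_3 - 0)/11 = 0
  Node 4: (V_4 - V_1)/220 + (V_4 - V_2)/27 + (V_4 - 0)/12000 + (V_4 - V_5)/33000 = 0
  Node 5: (V_5 - V_0)/1000 + (V_5 - V_1)/39000 + (V_5 - V_2)/4.7 + (V_5 - V_4)/33000 = 0
Collecting terms (coefficients in siemens):
  0.04284·V_0 - 0.000122·V_2 - 0.00005556·V_3 - 0.001·V_5 = 1
  0.105·V_1 - 0.0003704·V_2 - 0.1·V_3 - 0.004545·V_4 - 0.00002564·V_5 = 0
  0.2503·V_2 - 0.000122·V_0 - 0.0003704·V_1 - 0.03704·V_4 - 0.2128·V_5 = 0
  0.191·V_3 - 0.00005556·V_0 - 0.1·V_1 = 0
  0.0417·V_4 - 0.004545·V_1 - 0.03704·V_2 - 0.0000303·V_5 = 0
  0.2138·V_5 - 0.001·V_0 - 0.00002564·V_1 - 0.2128·V_2 - 0.0000303·V_4 = 0
Solving these 6 simultaneous equations (Gaussian elimination) gives:
  V_0 = 23.47 V, V_1 = 0.4393 V, V_2 = 5.006 V, V_3 = 0.2369 V
  V_4 = 4.498 V, V_5 = 5.092 V
R_eq = V_0 / 1 A = 23.47 Ω

Final answer: 23.47 Ω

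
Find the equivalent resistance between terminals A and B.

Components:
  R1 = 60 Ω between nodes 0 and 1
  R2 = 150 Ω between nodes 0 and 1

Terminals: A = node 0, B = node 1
Reduce the network between node 0 (A) and node 1 (B) by series/parallel combination:
  Rp1 = R1 ‖ R2 (parallel, both between nodes 0 and 1) = 1/(1/60 + 1/150) = 42.86 Ω
R_eq = 42.86 Ω

Final answer: 42.86 Ω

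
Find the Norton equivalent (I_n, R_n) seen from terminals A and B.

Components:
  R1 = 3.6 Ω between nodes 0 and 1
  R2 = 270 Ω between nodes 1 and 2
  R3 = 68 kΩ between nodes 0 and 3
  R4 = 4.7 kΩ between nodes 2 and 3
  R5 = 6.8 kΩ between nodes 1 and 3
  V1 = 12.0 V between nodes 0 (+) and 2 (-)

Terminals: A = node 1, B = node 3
Find the Thévenin equivalent first; then I_n = V_th/R_th and R_n = R_th.
Step 1 — V_th is the open-circuit voltage V_A - V_B (nothing connected across the terminals).
Nodal analysis, taking node 2 as the 0 V reference.
Source V1 fixes V_0 = 12 V.
KCL at each unknown node (sum of currents leaving = 0; resistances in Ω):
  Node 1: (V_1 - 12)/3.6 + (V_1 - 0)/270 + (V_1 - V_3)/6800 = 0
  Node 3: (V_3 - 12)/68000 + (V_3 - 0)/4700 + (V_3 - V_1)/6800 = 0
Collecting terms (coefficients in siemens):
  0.2816·V_1 - 0.0001471·V_3 = 3.333
  0.0003745·V_3 - 0.0001471·V_1 = 0.0001765
Determinant D = (0.2816)(0.0003745) - (-0.0001471)(-0.0001471) = 0.0001055
V_1 = [(3.333)(0.0003745) - (-0.0001471)(0.0001765)]/D = 11.84 V
V_3 = [(0.2816)(0.0001765) - (3.333)(-0.0001471)]/D = 5.12 V
V_th = V_1 - V_3 = 11.84 - 5.12 = 6.719 V
Step 2 — R_th: zero the source — replace V1 by a short circuit (node 2 merges into node 0) — and find the resistance seen between A (node 1) and B (node 3).
Reduce the network between node 1 (A) and node 3 (B) by series/parallel combination:
  Rp1 = R1 ‖ R2 (parallel, both between nodes 0 and 1) = 1/(1/3.6 + 1/270) = 3.553 Ω
  Rp2 = R3 ‖ R4 (parallel, both between nodes 0 and 3) = 1/(1/68000 + 1/4700) = 4396 Ω
  Rs1 = Rp1 + Rp2 (series, joined only at node 0) = 3.553 + 4396 = 4400 Ω
  Rp3 = R5 ‖ Rs1 (parallel, both between nodes 1 and 3) = 1/(1/6800 + 1/4400) = 2671 Ω
R_th = 2.671 kΩ
I_n = V_th/R_th = 6.719/2671 = 0.002515 A, and R_n = R_th = 2.671 kΩ

Final answer: I_n = 0.002515 A, R_n = 2.671 kΩ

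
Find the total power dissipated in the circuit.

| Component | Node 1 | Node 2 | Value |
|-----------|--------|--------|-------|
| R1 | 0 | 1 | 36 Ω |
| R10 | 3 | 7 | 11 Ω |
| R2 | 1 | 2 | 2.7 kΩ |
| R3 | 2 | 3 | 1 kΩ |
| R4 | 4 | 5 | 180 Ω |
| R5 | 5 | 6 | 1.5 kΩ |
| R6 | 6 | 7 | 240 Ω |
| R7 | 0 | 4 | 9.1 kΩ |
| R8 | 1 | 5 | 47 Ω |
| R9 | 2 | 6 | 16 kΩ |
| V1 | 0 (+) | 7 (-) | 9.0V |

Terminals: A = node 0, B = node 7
Nodal analysis, taking node 7 as the 0 V reference.
Source V1 fixes V_0 = 9 V.
KCL at each unknown node (sum of currents leaving = 0; resistances in Ω):
  Node 1: (V_1 - 9)/36 + (V_1 - V_2)/2700 + (V_1 - V_5)/47 = 0
  Node 2: (V_2 - V_1)/2700 + (V_2 - V_3)/1000 + (V_2 - V_6)/16000 = 0
  Node 3: (V_3 - V_2)/1000 + (V_3 - 0)/11 = 0
  Node 4: (V_4 - V_5)/180 + (V_4 - 9)/9100 = 0
  Node 5: (V_5 - V_4)/180 + (V_5 - V_6)/1500 + (V_5 - V_1)/47 = 0
  Node 6: (V_6 - V_5)/1500 + (V_6 - 0)/240 + (V_6 - V_2)/16000 = 0
Collecting terms (coefficients in siemens):
  0.04942·V_1 - 0.0003704·V_2 - 0.02128·V_5 = 0.25
  0.001433·V_2 - 0.0003704·V_1 - 0.001·V_3 - 0.0000625·V_6 = 0
  0.09191·V_3 - 0.001·V_2 = 0
  0.005665·V_4 - 0.005556·V_5 = 0.000989
  0.0275·V_5 - 0.02128·V_1 - 0.005556·V_4 - 0.0006667·V_6 = 0
  0.004896·V_6 - 0.0000625·V_2 - 0.0006667·V_5 = 0
Solving these 6 simultaneous equations (Gaussian elimination) gives:
  V_1 = 8.741 V, V_2 = 2.329 V, V_3 = 0.02534 V, V_4 = 8.523 V
  V_5 = 8.514 V, V_6 = 1.189 V
Power in each resistor, P = (ΔV)²/R:
  P_R1 = (9 - 8.741)²/36 = 0.001869 W
  P_R2 = (8.741 - 2.329)²/2700 = 0.01523 W
  P_R3 = (2.329 - 0.02534)²/1000 = 0.005306 W
  P_R4 = (8.523 - 8.514)²/180 = 0.0000004946 W
  P_R5 = (8.514 - 1.189)²/1500 = 0.03577 W
  P_R6 = (1.189 - 0)²/240 = 0.005891 W
  P_R7 = (9 - 8.523)²/9100 = 0.000025 W
  P_R8 = (8.741 - 8.514)²/47 = 0.001097 W
  P_R9 = (2.329 - 1.189)²/16000 = 0.0000812 W
  P_R10 = (0.02534 - 0)²/11 = 0.00005837 W
P_total = P_R1 + P_R2 + P_R3 + P_R4 + P_R5 + P_R6 + P_R7 + P_R8 + P_R9 + P_R10 = 0.06532 W

Final answer: 0.06532 W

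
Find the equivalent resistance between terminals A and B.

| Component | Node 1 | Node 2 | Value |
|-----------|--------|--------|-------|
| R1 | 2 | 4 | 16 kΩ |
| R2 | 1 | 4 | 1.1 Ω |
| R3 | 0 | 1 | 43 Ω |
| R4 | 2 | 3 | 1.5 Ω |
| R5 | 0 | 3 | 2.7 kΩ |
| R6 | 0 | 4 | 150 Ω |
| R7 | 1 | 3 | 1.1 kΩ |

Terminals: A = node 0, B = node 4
The network is not a plain series/parallel combination. Inject a 1 A test current into terminal A (node 0) and return it from terminal B (node 4); then R_eq = V_A / (1 A).
Nodal analysis, taking node 4 as the 0 V reference.
Current source I_test pushes 1 A into node 0 and draws it out of node 4.
KCL at each unknown node (sum of currents leaving = 0; resistances in Ω):
  Node 0: (V_0 - V_1)/43 + (V_0 - V_3)/2700 + (V_0 - 0)/150 - 1 = 0
  Node 1: (V_1 - V_0)/43 + (V_1 - 0)/1.1 + (V_1 - V_3)/1100 = 0
  Node 2: (V_2 - 0)/16000 + (V_2 - V_3)/1.5 = 0
  Node 3: (V_3 - V_0)/2700 + (V_3 - V_1)/1100 + (V_3 - V_2)/1.5 = 0
Collecting terms (coefficients in siemens):
  0.03029·V_0 - 0.02326·V_1 - 0.0003704·V_3 = 1
  0.9333·V_1 - 0.02326·V_0 - 0.0009091·V_3 = 0
  0.6667·V_2 - 0.6667·V_3 = 0
  0.6679·V_3 - 0.0003704·V_0 - 0.0009091·V_1 - 0.6667·V_2 = 0
Solving these 4 simultaneous equations (Gaussian elimination) gives:
  V_0 = 33.79 V, V_1 = 0.8516 V, V_2 = 9.901 V, V_3 = 9.902 V
R_eq = V_0 / 1 A = 33.79 Ω

Final answer: 33.79 Ω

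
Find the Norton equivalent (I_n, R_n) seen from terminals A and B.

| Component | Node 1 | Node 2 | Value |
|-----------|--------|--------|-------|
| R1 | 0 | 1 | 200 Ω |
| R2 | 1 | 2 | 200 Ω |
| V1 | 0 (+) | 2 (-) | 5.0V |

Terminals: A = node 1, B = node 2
Find the Thévenin equivalent first; then I_n = V_th/R_th and R_n = R_th.
Step 1 — V_th is the open-circuit voltage V_A - V_B (nothing connected across the terminals).
Nodal analysis, taking node 2 as the 0 V reference.
Source V1 fixes V_0 = 5 V.
KCL at each unknown node (sum of currents leaving = 0; resistances in Ω):
  Node 1: (V_1 - 5)/200 + (V_1 - 0)/200 = 0
Collecting terms: 0.01 × V_1 = 0.025  =>  V_1 = 2.5 V
V_th = V_1 - V_2 = 2.5 - 0 = 2.5 V
Step 2 — R_th: zero the source — replace V1 by a short circuit (node 2 merges into node 0) — and find the resistance seen between A (node 1) and B (node 0).
Reduce the network between node 1 (A) and node 0 (B) by series/parallel combination:
  Rp1 = R1 ‖ R2 (parallel, both between nodes 0 and 1) = 1/(1/200 + 1/200) = 100 Ω
R_th = 100 Ω
I_n = V_th/R_th = 2.5/100 = 0.025 A, and R_n = R_th = 100 Ω

Final answer: I_n = 0.025 A, R_n = 100 Ω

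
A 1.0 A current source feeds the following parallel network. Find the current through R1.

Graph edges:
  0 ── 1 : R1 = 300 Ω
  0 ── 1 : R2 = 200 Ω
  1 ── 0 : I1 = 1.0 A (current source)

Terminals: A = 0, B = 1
All resistors sit directly between nodes 0 and 1, so they are in parallel and share one voltage V; the full source current 1 A splits among them.
1/R_par = 1/300 + 1/200 = 0.008333 S  =>  R_par = 120 Ω
V = I × R_par = 1 × 120 = 120 V
I_R1 = V/R1 = 120/300 = 0.4 A

Final answer: 0.4 A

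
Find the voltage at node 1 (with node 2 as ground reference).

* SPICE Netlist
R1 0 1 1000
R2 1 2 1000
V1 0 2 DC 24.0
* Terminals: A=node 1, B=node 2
Nodal analysis, taking node 2 as the 0 V reference.
Source V1 fixes V_0 = 24 V.
KCL at each unknown node (sum of currents leaving = 0; resistances in Ω):
  Node 1: (V_1 - 24)/1000 + (V_1 - 0)/1000 = 0
Collecting terms: 0.002 × V_1 = 0.024  =>  V_1 = 12 V
The requested potential is V_1 = 12 V.

Final answer: V_1 = 12 V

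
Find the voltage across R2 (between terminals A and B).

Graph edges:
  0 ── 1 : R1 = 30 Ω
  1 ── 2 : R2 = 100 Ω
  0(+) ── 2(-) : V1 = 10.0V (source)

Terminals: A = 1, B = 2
R1 and R2 are in series across V1 (node 0 → node 1 → node 2), and the output A–B is taken across R2, so this is a voltage divider.
Series current: I = V1/(R1 + R2) = 10/(30 + 100) = 10/130 = 0.07692 A
V_R2 = I × R2 = V1 × R2/(R1 + R2) = 10 × 100/130 = 7.692 V

Final answer: 7.692 V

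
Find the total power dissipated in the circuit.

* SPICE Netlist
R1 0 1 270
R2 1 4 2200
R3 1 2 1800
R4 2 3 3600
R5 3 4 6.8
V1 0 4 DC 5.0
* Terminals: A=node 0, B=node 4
Nodal analysis, taking node 4 as the 0 V reference.
Source V1 fixes V_0 = 5 V.
KCL at each unknown node (sum of currents leaving = 0; resistances in Ω):
  Node 1: (V_1 - 5)/270 + (V_1 - 0)/2200 + (V_1 - V_2)/1800 = 0
  Node 2: (V_2 - V_1)/1800 + (V_2 - V_3)/3600 = 0
  Node 3: (V_3 - V_2)/3600 + (V_3 - 0)/6.8 = 0
Collecting terms (coefficients in siemens):
  0.004714·V_1 - 0.0005556·V_2 = 0.01852
  0.0008333·V_2 - 0.0005556·V_1 - 0.0002778·V_3 = 0
  0.1473·V_3 - 0.0002778·V_2 = 0
Solving these 3 simultaneous equations (Gaussian elimination) gives:
  V_1 = 4.264 V, V_2 = 2.844 V, V_3 = 0.005362 V
Power in each resistor, P = (ΔV)²/R:
  P_R1 = (5 - 4.264)²/270 = 0.002007 W
  P_R2 = (4.264 - 0)²/2200 = 0.008264 W
  P_R3 = (4.264 - 2.844)²/1800 = 0.001119 W
  P_R4 = (2.844 - 0.005362)²/3600 = 0.002239 W
  P_R5 = (0.005362 - 0)²/6.8 = 0.000004229 W
P_total = P_R1 + P_R2 + P_R3 + P_R4 + P_R5 = 0.01363 W

Final answer: 0.01363 W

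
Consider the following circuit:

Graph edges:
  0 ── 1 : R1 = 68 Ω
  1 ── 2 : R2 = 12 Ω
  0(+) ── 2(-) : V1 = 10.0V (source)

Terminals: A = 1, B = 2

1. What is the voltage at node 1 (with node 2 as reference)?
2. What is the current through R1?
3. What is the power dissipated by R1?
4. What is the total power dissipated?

Nodal analysis, taking node 2 as the 0 V reference.
Source V1 fixes V_0 = 10 V.
KCL at each unknown node (sum of currents leaving = 0; resistances in Ω):
  Node 1: (V_1 - 10)/68 + (V_1 - 0)/12 = 0
Collecting terms: 0.09804 × V_1 = 0.1471  =>  V_1 = 1.5 V
Part 1:
  Read off the nodal solution: V_1 = 1.5 V
Part 2:
  I_R1 = (V_0 - V_1)/R1 = (10 - 1.5)/68 = 0.125 A
  Magnitude: I_R1 = 0.125 A
Part 3:
  I_R1 = (V_0 - V_1)/R1 = (10 - 1.5)/68 = 0.125 A
  P_R1 = I_R1² × R1 = (0.125)² × 68 = 1.062 W
Part 4:
  Power in each resistor, P = (ΔV)²/R:
    P_R1 = (10 - 1.5)²/68 = 1.062 W
    P_R2 = (1.5 - 0)²/12 = 0.1875 W
  P_total = P_R1 + P_R2 = 1.25 W

Final answers:
1. V_1 = 1.5 V
2. I_R1 = 0.125 A
3. P_R1 = 1.062 W
4. P_total = 1.25 W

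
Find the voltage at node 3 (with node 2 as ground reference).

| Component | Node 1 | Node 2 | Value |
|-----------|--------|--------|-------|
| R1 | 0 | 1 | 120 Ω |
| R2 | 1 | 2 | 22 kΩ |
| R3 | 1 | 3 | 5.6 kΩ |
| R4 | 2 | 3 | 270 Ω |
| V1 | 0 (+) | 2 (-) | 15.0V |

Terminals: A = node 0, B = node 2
Nodal analysis, taking node 2 as the 0 V reference.
Source V1 fixes V_0 = 15 V.
KCL at each unknown node (sum of currents leaving = 0; resistances in Ω):
  Node 1: (V_1 - 15)/120 + (V_1 - 0)/22000 + (V_1 - V_3)/5600 = 0
  Node 3: (V_3 - V_1)/5600 + (V_3 - 0)/270 = 0
Collecting terms (coefficients in siemens):
  0.008557·V_1 - 0.0001786·V_3 = 0.125
  0.003882·V_3 - 0.0001786·V_1 = 0
Determinant D = (0.008557)(0.003882) - (-0.0001786)(-0.0001786) = 0.00003319
V_1 = [(0.125)(0.003882) - (-0.0001786)(0)]/D = 14.62 V
V_3 = [(0.008557)(0) - (0.125)(-0.0001786)]/D = 0.6725 V
The requested potential is V_3 = 0.6725 V.

Final answer: V_3 = 0.6725 V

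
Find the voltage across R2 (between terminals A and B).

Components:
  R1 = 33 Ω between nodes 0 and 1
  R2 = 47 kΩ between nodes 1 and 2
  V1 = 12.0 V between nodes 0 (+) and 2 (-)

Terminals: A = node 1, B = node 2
R1 and R2 are in series across V1 (node 0 → node 1 → node 2), and the output A–B is taken across R2, so this is a voltage divider.
Series current: I = V1/(R1 + R2) = 12/(33 + 47000) = 12/47030 = 0.0002551 A
V_R2 = I × R2 = V1 × R2/(R1 + R2) = 12 × 47000/47030 = 11.99 V

Final answer: 11.99 V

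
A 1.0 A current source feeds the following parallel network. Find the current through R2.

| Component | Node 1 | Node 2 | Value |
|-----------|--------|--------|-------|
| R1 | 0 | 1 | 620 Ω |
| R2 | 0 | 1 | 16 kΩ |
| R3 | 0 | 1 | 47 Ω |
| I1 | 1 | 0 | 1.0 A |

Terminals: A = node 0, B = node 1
All resistors sit directly between nodes 0 and 1, so they are in parallel and share one voltage V; the full source current 1 A splits among them.
1/R_par = 1/620 + 1/16000 + 1/47 = 0.02295 S  =>  R_par = 43.57 Ω
V = I × R_par = 1 × 43.57 = 43.57 V
I_R2 = V/R2 = 43.57/16000 = 0.002723 A

Final answer: 0.002723 A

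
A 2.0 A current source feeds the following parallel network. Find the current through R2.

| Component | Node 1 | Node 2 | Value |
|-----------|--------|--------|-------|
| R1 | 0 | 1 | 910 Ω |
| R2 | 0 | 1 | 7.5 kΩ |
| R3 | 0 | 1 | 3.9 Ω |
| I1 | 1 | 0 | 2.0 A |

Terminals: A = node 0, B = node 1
All resistors sit directly between nodes 0 and 1, so they are in parallel and share one voltage V; the full source current 2 A splits among them.
1/R_par = 1/910 + 1/7500 + 1/3.9 = 0.2576 S  =>  R_par = 3.881 Ω
V = I × R_par = 2 × 3.881 = 7.763 V
I_R2 = V/R2 = 7.763/7500 = 0.001035 A

Final answer: 0.001035 A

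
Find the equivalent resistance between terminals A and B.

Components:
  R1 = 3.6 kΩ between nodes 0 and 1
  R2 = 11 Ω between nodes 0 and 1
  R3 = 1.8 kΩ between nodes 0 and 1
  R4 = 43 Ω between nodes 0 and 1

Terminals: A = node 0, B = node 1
Reduce the network between node 0 (A) and node 1 (B) by series/parallel combination:
  Rp1 = R1 ‖ R2 ‖ R3 ‖ R4 (parallel, all between nodes 0 and 1) = 1/(1/3600 + 1/11 + 1/1800 + 1/43) = 8.696 Ω
R_eq = 8.696 Ω

Final answer: 8.696 Ω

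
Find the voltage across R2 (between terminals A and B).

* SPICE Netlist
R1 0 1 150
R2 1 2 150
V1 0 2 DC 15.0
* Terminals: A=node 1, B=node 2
R1 and R2 are in series across V1 (node 0 → node 1 → node 2), and the output A–B is taken across R2, so this is a voltage divider.
Series current: I = V1/(R1 + R2) = 15/(150 + 150) = 15/300 = 0.05 A
V_R2 = I × R2 = V1 × R2/(R1 + R2) = 15 × 150/300 = 7.5 V

Final answer: 7.5 V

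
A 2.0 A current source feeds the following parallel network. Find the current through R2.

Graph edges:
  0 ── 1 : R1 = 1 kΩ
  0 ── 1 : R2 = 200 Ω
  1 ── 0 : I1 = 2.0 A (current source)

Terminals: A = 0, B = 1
All resistors sit directly between nodes 0 and 1, so they are in parallel and share one voltage V; the full source current 2 A splits among them.
1/R_par = 1/1000 + 1/200 = 0.006 S  =>  R_par = 166.7 Ω
V = I × R_par = 2 × 166.7 = 333.3 V
I_R2 = V/R2 = 333.3/200 = 1.667 A

Final answer: 1.667 A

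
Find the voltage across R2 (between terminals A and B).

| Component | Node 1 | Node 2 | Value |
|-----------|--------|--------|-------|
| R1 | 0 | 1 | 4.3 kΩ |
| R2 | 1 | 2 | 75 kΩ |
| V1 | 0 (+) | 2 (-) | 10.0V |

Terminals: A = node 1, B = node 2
R1 and R2 are in series across V1 (node 0 → node 1 → node 2), and the output A–B is taken across R2, so this is a voltage divider.
Series current: I = V1/(R1 + R2) = 10/(4300 + 75000) = 10/79300 = 0.0001261 A
V_R2 = I × R2 = V1 × R2/(R1 + R2) = 10 × 75000/79300 = 9.458 V

Final answer: 9.458 V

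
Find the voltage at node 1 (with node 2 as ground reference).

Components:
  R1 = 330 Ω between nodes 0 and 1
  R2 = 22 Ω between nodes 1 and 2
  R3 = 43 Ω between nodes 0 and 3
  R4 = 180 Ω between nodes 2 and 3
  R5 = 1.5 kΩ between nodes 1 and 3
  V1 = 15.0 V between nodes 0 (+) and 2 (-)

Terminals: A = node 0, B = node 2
Nodal analysis, taking node 2 as the 0 V reference.
Source V1 fixes V_0 = 15 V.
KCL at each unknown node (sum of currents leaving = 0; resistances in Ω):
  Node 1: (V_1 - 15)/330 + (V_1 - 0)/22 + (V_1 - V_3)/1500 = 0
  Node 3: (V_3 - 15)/43 + (V_3 - 0)/180 + (V_3 - V_1)/1500 = 0
Collecting terms (coefficients in siemens):
  0.04915·V_1 - 0.0006667·V_3 = 0.04545
  0.02948·V_3 - 0.0006667·V_1 = 0.3488
Determinant D = (0.04915)(0.02948) - (-0.0006667)(-0.0006667) = 0.001448
V_1 = [(0.04545)(0.02948) - (-0.0006667)(0.3488)]/D = 1.086 V
V_3 = [(0.04915)(0.3488) - (0.04545)(-0.0006667)]/D = 11.86 V
The requested potential is V_1 = 1.086 V.

Final answer: V_1 = 1.086 V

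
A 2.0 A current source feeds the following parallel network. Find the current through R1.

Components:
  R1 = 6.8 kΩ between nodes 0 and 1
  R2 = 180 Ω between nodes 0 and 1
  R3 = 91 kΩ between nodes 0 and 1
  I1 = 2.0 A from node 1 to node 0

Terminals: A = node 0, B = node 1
All resistors sit directly between nodes 0 and 1, so they are in parallel and share one voltage V; the full source current 2 A splits among them.
1/R_par = 1/6800 + 1/180 + 1/91000 = 0.005714 S  =>  R_par = 175 Ω
V = I × R_par = 2 × 175 = 350 V
I_R1 = V/R1 = 350/6800 = 0.05148 A

Final answer: 0.05148 A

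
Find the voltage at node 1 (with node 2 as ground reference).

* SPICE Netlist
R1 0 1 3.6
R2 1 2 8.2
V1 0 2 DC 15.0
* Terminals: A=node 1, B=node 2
Nodal analysis, taking node 2 as the 0 V reference.
Source V1 fixes V_0 = 15 V.
KCL at each unknown node (sum of currents leaving = 0; resistances in Ω):
  Node 1: (V_1 - 15)/3.6 + (V_1 - 0)/8.2 = 0
Collecting terms: 0.3997 × V_1 = 4.167  =>  V_1 = 10.42 V
The requested potential is V_1 = 10.42 V.

Final answer: V_1 = 10.42 V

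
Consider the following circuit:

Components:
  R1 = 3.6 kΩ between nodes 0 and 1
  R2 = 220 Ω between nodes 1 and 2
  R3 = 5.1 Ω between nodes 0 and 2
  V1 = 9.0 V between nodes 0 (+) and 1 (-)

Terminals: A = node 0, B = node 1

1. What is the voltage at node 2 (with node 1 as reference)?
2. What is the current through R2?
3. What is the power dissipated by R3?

Nodal analysis, taking node 1 as the 0 V reference.
Source V1 fixes V_0 = 9 V.
KCL at each unknown node (sum of currents leaving = 0; resistances in Ω):
  Node 2: (V_2 - 0)/220 + (V_2 - 9)/5.1 = 0
Collecting terms: 0.2006 × V_2 = 1.765  =>  V_2 = 8.796 V
Part 1:
  Read off the nodal solution: V_2 = 8.796 V
Part 2:
  I_R2 = (V_1 - V_2)/R2 = (0 - 8.796)/220 = -0.03998 A
  Magnitude: I_R2 = 0.03998 A
Part 3:
  I_R3 = (V_0 - V_2)/R3 = (9 - 8.796)/5.1 = 0.03998 A
  P_R3 = I_R3² × R3 = (0.03998)² × 5.1 = 0.008153 W

Final answers:
1. V_2 = 8.796 V
2. I_R2 = 0.03998 A
3. P_R3 = 0.008153 W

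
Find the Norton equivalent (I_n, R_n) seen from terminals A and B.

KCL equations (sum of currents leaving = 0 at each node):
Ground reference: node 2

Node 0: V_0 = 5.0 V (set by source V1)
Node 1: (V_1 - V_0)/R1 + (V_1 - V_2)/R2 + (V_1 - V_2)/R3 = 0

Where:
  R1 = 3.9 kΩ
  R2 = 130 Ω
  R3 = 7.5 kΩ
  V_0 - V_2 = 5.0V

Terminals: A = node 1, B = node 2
Find the Thévenin equivalent first; then I_n = V_th/R_th and R_n = R_th.
Step 1 — V_th is the open-circuit voltage V_A - V_B (nothing connected across the terminals).
Nodal analysis, taking node 2 as the 0 V reference.
Source V1 fixes V_0 = 5 V.
KCL at each unknown node (sum of currents leaving = 0; resistances in Ω):
  Node 1: (V_1 - 5)/3900 + (V_1 - 0)/130 + (V_1 - 0)/7500 = 0
Collecting terms: 0.008082 × V_1 = 0.001282  =>  V_1 = 0.1586 V
V_th = V_1 - V_2 = 0.1586 - 0 = 0.1586 V
Step 2 — R_th: zero the source — replace V1 by a short circuit (node 2 merges into node 0) — and find the resistance seen between A (node 1) and B (node 0).
Reduce the network between node 1 (A) and node 0 (B) by series/parallel combination:
  Rp1 = R1 ‖ R2 ‖ R3 (parallel, all between nodes 0 and 1) = 1/(1/3900 + 1/130 + 1/7500) = 123.7 Ω
R_th = 123.7 Ω
I_n = V_th/R_th = 0.1586/123.7 = 0.001282 A, and R_n = R_th = 123.7 Ω

Final answer: I_n = 0.001282 A, R_n = 123.7 Ω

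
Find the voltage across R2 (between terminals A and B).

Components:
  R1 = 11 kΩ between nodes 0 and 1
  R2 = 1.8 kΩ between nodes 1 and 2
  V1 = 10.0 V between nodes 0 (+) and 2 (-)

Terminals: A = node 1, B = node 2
R1 and R2 are in series across V1 (node 0 → node 1 → node 2), and the output A–B is taken across R2, so this is a voltage divider.
Series current: I = V1/(R1 + R2) = 10/(11000 + 1800) = 10/12800 = 0.0007813 A
V_R2 = I × R2 = V1 × R2/(R1 + R2) = 10 × 1800/12800 = 1.406 V

Final answer: 1.406 V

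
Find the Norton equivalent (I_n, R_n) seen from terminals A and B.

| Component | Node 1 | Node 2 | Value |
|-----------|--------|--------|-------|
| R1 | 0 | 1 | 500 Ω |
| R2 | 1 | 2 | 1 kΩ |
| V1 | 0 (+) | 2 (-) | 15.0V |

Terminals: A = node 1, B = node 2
Find the Thévenin equivalent first; then I_n = V_th/R_th and R_n = R_th.
Step 1 — V_th is the open-circuit voltage V_A - V_B (nothing connected across the terminals).
Nodal analysis, taking node 2 as the 0 V reference.
Source V1 fixes V_0 = 15 V.
KCL at each unknown node (sum of currents leaving = 0; resistances in Ω):
  Node 1: (V_1 - 15)/500 + (V_1 - 0)/1000 = 0
Collecting terms: 0.003 × V_1 = 0.03  =>  V_1 = 10 V
V_th = V_1 - V_2 = 10 - 0 = 10 V
Step 2 — R_th: zero the source — replace V1 by a short circuit (node 2 merges into node 0) — and find the resistance seen between A (node 1) and B (node 0).
Reduce the network between node 1 (A) and node 0 (B) by series/parallel combination:
  Rp1 = R1 ‖ R2 (parallel, both between nodes 0 and 1) = 1/(1/500 + 1/1000) = 333.3 Ω
R_th = 333.3 Ω
I_n = V_th/R_th = 10/333.3 = 0.03 A, and R_n = R_th = 333.3 Ω

Final answer: I_n = 0.03 A, R_n = 333.3 Ω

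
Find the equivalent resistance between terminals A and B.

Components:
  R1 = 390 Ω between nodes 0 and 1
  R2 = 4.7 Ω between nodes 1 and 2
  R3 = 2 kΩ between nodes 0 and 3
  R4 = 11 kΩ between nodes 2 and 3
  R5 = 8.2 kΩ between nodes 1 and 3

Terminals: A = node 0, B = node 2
The network is not a plain series/parallel combination. Inject a 1 A test current into terminal A (node 0) and return it from terminal B (node 2); then R_eq = V_A / (1 A).
Nodal analysis, taking node 2 as the 0 V reference.
Current source I_test pushes 1 A into node 0 and draws it out of node 2.
KCL at each unknown node (sum of currents leaving = 0; resistances in Ω):
  Node 0: (V_0 - V_1)/390 + (V_0 - V_3)/2000 - 1 = 0
  Node 1: (V_1 - V_0)/390 + (V_1 - 0)/4.7 + (V_1 - V_3)/8200 = 0
  Node 3: (V_3 - V_0)/2000 + (V_3 - V_1)/8200 + (V_3 - 0)/11000 = 0
Collecting terms (coefficients in siemens):
  0.003064·V_0 - 0.002564·V_1 - 0.0005·V_3 = 1
  0.2155·V_1 - 0.002564·V_0 - 0.000122·V_3 = 0
  0.0007129·V_3 - 0.0005·V_0 - 0.000122·V_1 = 0
Solving these 3 simultaneous equations (Gaussian elimination) gives:
  V_0 = 373 V, V_1 = 4.588 V, V_3 = 262.4 V
R_eq = V_0 / 1 A = 373 Ω

Final answer: 373 Ω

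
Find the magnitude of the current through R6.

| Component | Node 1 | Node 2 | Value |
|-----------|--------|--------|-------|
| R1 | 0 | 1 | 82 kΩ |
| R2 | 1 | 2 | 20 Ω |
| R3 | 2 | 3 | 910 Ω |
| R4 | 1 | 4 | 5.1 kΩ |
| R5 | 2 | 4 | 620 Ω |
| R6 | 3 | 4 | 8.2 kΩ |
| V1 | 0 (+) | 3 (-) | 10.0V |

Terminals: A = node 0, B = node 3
Nodal analysis, taking node 3 as the 0 V reference.
Source V1 fixes V_0 = 10 V.
KCL at each unknown node (sum of currents leaving = 0; resistances in Ω):
  Node 1: (V_1 - 10)/82000 + (V_1 - V_2)/20 + (V_1 - V_4)/5100 = 0
  Node 2: (V_2 - V_1)/20 + (V_2 - 0)/910 + (V_2 - V_4)/620 = 0
  Node 4: (V_4 - V_1)/5100 + (V_4 - V_2)/620 + (V_4 - 0)/8200 = 0
Collecting terms (coefficients in siemens):
  0.05021·V_1 - 0.05·V_2 - 0.0001961·V_4 = 0.000122
  0.05271·V_2 - 0.05·V_1 - 0.001613·V_4 = 0
  0.001931·V_4 - 0.0001961·V_1 - 0.001613·V_2 = 0
Solving these 3 simultaneous equations (Gaussian elimination) gives:
  V_1 = 0.1019 V, V_2 = 0.09948 V, V_4 = 0.09344 V
I_R6 = (V_3 - V_4)/R6 = (0 - 0.09344)/8200 = -0.00001139 A
|I_R6| = 0.00001139 A

Final answer: |I_R6| = 1.139e-05 A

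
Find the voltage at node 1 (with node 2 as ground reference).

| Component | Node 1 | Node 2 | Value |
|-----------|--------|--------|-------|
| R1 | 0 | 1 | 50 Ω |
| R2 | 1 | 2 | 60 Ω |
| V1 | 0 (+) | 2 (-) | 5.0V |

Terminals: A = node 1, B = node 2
Nodal analysis, taking node 2 as the 0 V reference.
Source V1 fixes V_0 = 5 V.
KCL at each unknown node (sum of currents leaving = 0; resistances in Ω):
  Node 1: (V_1 - 5)/50 + (V_1 - 0)/60 = 0
Collecting terms: 0.03667 × V_1 = 0.1  =>  V_1 = 2.727 V
The requested potential is V_1 = 2.727 V.

Final answer: V_1 = 2.727 V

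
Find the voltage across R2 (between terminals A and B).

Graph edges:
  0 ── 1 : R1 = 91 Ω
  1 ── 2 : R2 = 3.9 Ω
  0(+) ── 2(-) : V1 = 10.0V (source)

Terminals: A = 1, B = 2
R1 and R2 are in series across V1 (node 0 → node 1 → node 2), and the output A–B is taken across R2, so this is a voltage divider.
Series current: I = V1/(R1 + R2) = 10/(91 + 3.9) = 10/94.9 = 0.1054 A
V_R2 = I × R2 = V1 × R2/(R1 + R2) = 10 × 3.9/94.9 = 0.411 V

Final answer: 0.411 V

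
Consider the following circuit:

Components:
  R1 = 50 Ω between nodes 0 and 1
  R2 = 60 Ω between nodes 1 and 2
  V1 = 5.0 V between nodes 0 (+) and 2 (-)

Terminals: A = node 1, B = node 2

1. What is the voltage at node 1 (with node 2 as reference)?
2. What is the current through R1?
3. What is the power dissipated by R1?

Nodal analysis, taking node 2 as the 0 V reference.
Source V1 fixes V_0 = 5 V.
KCL at each unknown node (sum of currents leaving = 0; resistances in Ω):
  Node 1: (V_1 - 5)/50 + (V_1 - 0)/60 = 0
Collecting terms: 0.03667 × V_1 = 0.1  =>  V_1 = 2.727 V
Part 1:
  Read off the nodal solution: V_1 = 2.727 V
Part 2:
  I_R1 = (V_0 - V_1)/R1 = (5 - 2.727)/50 = 0.04545 A
  Magnitude: I_R1 = 0.04545 A
Part 3:
  I_R1 = (V_0 - V_1)/R1 = (5 - 2.727)/50 = 0.04545 A
  P_R1 = I_R1² × R1 = (0.04545)² × 50 = 0.1033 W

Final answers:
1. V_1 = 2.727 V
2. I_R1 = 0.04545 A
3. P_R1 = 0.1033 W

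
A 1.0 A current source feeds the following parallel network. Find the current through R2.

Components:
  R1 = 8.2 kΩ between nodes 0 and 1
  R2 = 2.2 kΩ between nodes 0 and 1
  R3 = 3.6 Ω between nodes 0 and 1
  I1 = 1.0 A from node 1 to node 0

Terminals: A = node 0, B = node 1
All resistors sit directly between nodes 0 and 1, so they are in parallel and share one voltage V; the full source current 1 A splits among them.
1/R_par = 1/8200 + 1/2200 + 1/3.6 = 0.2784 S  =>  R_par = 3.593 Ω
V = I × R_par = 1 × 3.593 = 3.593 V
I_R2 = V/R2 = 3.593/2200 = 0.001633 A

Final answer: 0.001633 A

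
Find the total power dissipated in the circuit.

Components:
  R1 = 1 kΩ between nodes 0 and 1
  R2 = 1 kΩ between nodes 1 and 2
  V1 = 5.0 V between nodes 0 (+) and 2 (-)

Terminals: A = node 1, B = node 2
Nodal analysis, taking node 2 as the 0 V reference.
Source V1 fixes V_0 = 5 V.
KCL at each unknown node (sum of currents leaving = 0; resistances in Ω):
  Node 1: (V_1 - 5)/1000 + (V_1 - 0)/1000 = 0
Collecting terms: 0.002 × V_1 = 0.005  =>  V_1 = 2.5 V
Power in each resistor, P = (ΔV)²/R:
  P_R1 = (5 - 2.5)²/1000 = 0.00625 W
  P_R2 = (2.5 - 0)²/1000 = 0.00625 W
P_total = P_R1 + P_R2 = 0.0125 W

Final answer: 0.0125 W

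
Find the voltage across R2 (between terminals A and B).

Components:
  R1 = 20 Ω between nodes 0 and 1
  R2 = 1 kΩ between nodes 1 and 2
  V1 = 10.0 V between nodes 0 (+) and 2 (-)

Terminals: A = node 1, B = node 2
R1 and R2 are in series across V1 (node 0 → node 1 → node 2), and the output A–B is taken across R2, so this is a voltage divider.
Series current: I = V1/(R1 + R2) = 10/(20 + 1000) = 10/1020 = 0.009804 A
V_R2 = I × R2 = V1 × R2/(R1 + R2) = 10 × 1000/1020 = 9.804 V

Final answer: 9.804 V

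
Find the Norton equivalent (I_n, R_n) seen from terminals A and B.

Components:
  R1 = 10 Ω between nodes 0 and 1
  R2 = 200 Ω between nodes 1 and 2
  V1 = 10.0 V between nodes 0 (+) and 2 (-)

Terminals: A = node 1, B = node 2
Find the Thévenin equivalent first; then I_n = V_th/R_th and R_n = R_th.
Step 1 — V_th is the open-circuit voltage V_A - V_B (nothing connected across the terminals).
Nodal analysis, taking node 2 as the 0 V reference.
Source V1 fixes V_0 = 10 V.
KCL at each unknown node (sum of currents leaving = 0; resistances in Ω):
  Node 1: (V_1 - 10)/10 + (V_1 - 0)/200 = 0
Collecting terms: 0.105 × V_1 = 1  =>  V_1 = 9.524 V
V_th = V_1 - V_2 = 9.524 - 0 = 9.524 V
Step 2 — R_th: zero the source — replace V1 by a short circuit (node 2 merges into node 0) — and find the resistance seen between A (node 1) and B (node 0).
Reduce the network between node 1 (A) and node 0 (B) by series/parallel combination:
  Rp1 = R1 ‖ R2 (parallel, both between nodes 0 and 1) = 1/(1/10 + 1/200) = 9.524 Ω
R_th = 9.524 Ω
I_n = V_th/R_th = 9.524/9.524 = 1 A, and R_n = R_th = 9.524 Ω

Final answer: I_n = 1 A, R_n = 9.524 Ω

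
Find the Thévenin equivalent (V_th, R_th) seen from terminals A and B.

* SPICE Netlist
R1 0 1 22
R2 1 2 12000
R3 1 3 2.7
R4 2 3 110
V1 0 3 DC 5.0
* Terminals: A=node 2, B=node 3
Step 1 — V_th is the open-circuit voltage V_A - V_B (nothing connected across the terminals).
Nodal analysis, taking node 3 as the 0 V reference.
Source V1 fixes V_0 = 5 V.
KCL at each unknown node (sum of currents leaving = 0; resistances in Ω):
  Node 1: (V_1 - 5)/22 + (V_1 - V_2)/12000 + (V_1 - 0)/2.7 = 0
  Node 2: (V_2 - V_1)/12000 + (V_2 - 0)/110 = 0
Collecting terms (coefficients in siemens):
  0.4159·V_1 - 0.00008333·V_2 = 0.2273
  0.009174·V_2 - 0.00008333·V_1 = 0
Determinant D = (0.4159)(0.009174) - (-0.00008333)(-0.00008333) = 0.003816
V_1 = [(0.2273)(0.009174) - (-0.00008333)(0)]/D = 0.5465 V
V_2 = [(0.4159)(0) - (0.2273)(-0.00008333)]/D = 0.004964 V
V_th = V_2 - V_3 = 0.004964 - 0 = 0.004964 V
Step 2 — R_th: zero the source — replace V1 by a short circuit (node 3 merges into node 0) — and find the resistance seen between A (node 2) and B (node 0).
Reduce the network between node 2 (A) and node 0 (B) by series/parallel combination:
  Rp1 = R1 ‖ R3 (parallel, both between nodes 0 and 1) = 1/(1/22 + 1/2.7) = 2.405 Ω
  Rs1 = R2 + Rp1 (series, joined only at node 1) = 12000 + 2.405 = 12000 Ω
  Rp2 = R4 ‖ Rs1 (parallel, both between nodes 0 and 2) = 1/(1/110 + 1/12000) = 109 Ω
R_th = 109 Ω

Final answer: V_th = 0.004964 V, R_th = 109 Ω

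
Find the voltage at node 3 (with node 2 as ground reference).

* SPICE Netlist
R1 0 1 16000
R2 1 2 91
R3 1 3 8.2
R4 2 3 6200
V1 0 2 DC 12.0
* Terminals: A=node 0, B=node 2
Nodal analysis, taking node 2 as the 0 V reference.
Source V1 fixes V_0 = 12 V.
KCL at each unknown node (sum of currents leaving = 0; resistances in Ω):
  Node 1: (V_1 - 12)/16000 + (V_1 - 0)/91 + (V_1 - V_3)/8.2 = 0
  Node 3: (V_3 - V_1)/8.2 + (V_3 - 0)/6200 = 0
Collecting terms (coefficients in siemens):
  0.133·V_1 - 0.122·V_3 = 0.00075
  0.1221·V_3 - 0.122·V_1 = 0
Determinant D = (0.133)(0.1221) - (-0.122)(-0.122) = 0.001369
V_1 = [(0.00075)(0.1221) - (-0.122)(0)]/D = 0.06689 V
V_3 = [(0.133)(0) - (0.00075)(-0.122)]/D = 0.0668 V
The requested potential is V_3 = 0.0668 V.

Final answer: V_3 = 0.0668 V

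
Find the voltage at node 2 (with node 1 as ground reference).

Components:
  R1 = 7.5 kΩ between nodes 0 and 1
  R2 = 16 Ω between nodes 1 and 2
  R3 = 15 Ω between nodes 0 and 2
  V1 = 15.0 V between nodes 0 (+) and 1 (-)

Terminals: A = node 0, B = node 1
Nodal analysis, taking node 1 as the 0 V reference.
Source V1 fixes V_0 = 15 V.
KCL at each unknown node (sum of currents leaving = 0; resistances in Ω):
  Node 2: (V_2 - 0)/16 + (V_2 - 15)/15 = 0
Collecting terms: 0.1292 × V_2 = 1  =>  V_2 = 7.742 V
The requested potential is V_2 = 7.742 V.

Final answer: V_2 = 7.742 V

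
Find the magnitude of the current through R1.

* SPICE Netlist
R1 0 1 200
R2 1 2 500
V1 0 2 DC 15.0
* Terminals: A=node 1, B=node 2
Nodal analysis, taking node 2 as the 0 V reference.
Source V1 fixes V_0 = 15 V.
KCL at each unknown node (sum of currents leaving = 0; resistances in Ω):
  Node 1: (V_1 - 15)/200 + (V_1 - 0)/500 = 0
Collecting terms: 0.007 × V_1 = 0.075  =>  V_1 = 10.71 V
I_R1 = (V_0 - V_1)/R1 = (15 - 10.71)/200 = 0.02143 A
|I_R1| = 0.02143 A

Final answer: |I_R1| = 0.02143 A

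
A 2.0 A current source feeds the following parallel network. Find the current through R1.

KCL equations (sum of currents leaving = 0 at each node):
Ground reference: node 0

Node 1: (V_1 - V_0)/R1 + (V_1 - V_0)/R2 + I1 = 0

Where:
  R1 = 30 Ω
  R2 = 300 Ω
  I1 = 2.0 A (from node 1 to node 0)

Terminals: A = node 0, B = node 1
All resistors sit directly between nodes 0 and 1, so they are in parallel and share one voltage V; the full source current 2 A splits among them.
1/R_par = 1/30 + 1/300 = 0.03667 S  =>  R_par = 27.27 Ω
V = I × R_par = 2 × 27.27 = 54.55 V
I_R1 = V/R1 = 54.55/30 = 1.818 A

Final answer: 1.818 A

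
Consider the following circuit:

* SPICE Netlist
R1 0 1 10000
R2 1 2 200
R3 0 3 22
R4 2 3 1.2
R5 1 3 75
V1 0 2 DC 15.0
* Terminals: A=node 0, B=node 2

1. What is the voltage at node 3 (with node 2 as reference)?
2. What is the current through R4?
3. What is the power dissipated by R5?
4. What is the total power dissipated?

Nodal analysis, taking node 2 as the 0 V reference.
Source V1 fixes V_0 = 15 V.
KCL at each unknown node (sum of currents leaving = 0; resistances in Ω):
  Node 1: (V_1 - 15)/10000 + (V_1 - 0)/200 + (V_1 - V_3)/75 = 0
  Node 3: (V_3 - 15)/22 + (V_3 - 0)/1.2 + (V_3 - V_1)/75 = 0
Collecting terms (coefficients in siemens):
  0.01843·V_1 - 0.01333·V_3 = 0.0015
  0.8921·V_3 - 0.01333·V_1 = 0.6818
Determinant D = (0.01843)(0.8921) - (-0.01333)(-0.01333) = 0.01627
V_1 = [(0.0015)(0.8921) - (-0.01333)(0.6818)]/D = 0.6411 V
V_3 = [(0.01843)(0.6818) - (0.0015)(-0.01333)]/D = 0.7738 V
Part 1:
  Read off the nodal solution: V_3 = 0.7738 V
Part 2:
  I_R4 = (V_2 - V_3)/R4 = (0 - 0.7738)/1.2 = -0.6449 A
  Magnitude: I_R4 = 0.6449 A
Part 3:
  I_R5 = (V_1 - V_3)/R5 = (0.6411 - 0.7738)/75 = -0.00177 A
  P_R5 = I_R5² × R5 = (-0.00177)² × 75 = 0.0002349 W
Part 4:
  Power in each resistor, P = (ΔV)²/R:
    P_R1 = (15 - 0.6411)²/10000 = 0.02062 W
    P_R2 = (0.6411 - 0)²/200 = 0.002055 W
    P_R3 = (15 - 0.7738)²/22 = 9.199 W
    P_R4 = (0 - 0.7738)²/1.2 = 0.499 W
    P_R5 = (0.6411 - 0.7738)²/75 = 0.0002349 W
  P_total = P_R1 + P_R2 + P_R3 + P_R4 + P_R5 = 9.721 W

Final answers:
1. V_3 = 0.7738 V
2. I_R4 = 0.6449 A
3. P_R5 = 0.0002349 W
4. P_total = 9.721 W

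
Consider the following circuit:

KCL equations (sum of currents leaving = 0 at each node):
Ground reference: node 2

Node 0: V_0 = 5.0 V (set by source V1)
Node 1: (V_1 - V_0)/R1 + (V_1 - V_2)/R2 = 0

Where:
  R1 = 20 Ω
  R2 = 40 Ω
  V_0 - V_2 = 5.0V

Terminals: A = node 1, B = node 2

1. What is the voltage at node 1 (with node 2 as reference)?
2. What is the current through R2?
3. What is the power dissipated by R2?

Nodal analysis, taking node 2 as the 0 V reference.
Source V1 fixes V_0 = 5 V.
KCL at each unknown node (sum of currents leaving = 0; resistances in Ω):
  Node 1: (V_1 - 5)/20 + (V_1 - 0)/40 = 0
Collecting terms: 0.075 × V_1 = 0.25  =>  V_1 = 3.333 V
Part 1:
  Read off the nodal solution: V_1 = 3.333 V
Part 2:
  I_R2 = (V_1 - V_2)/R2 = (3.333 - 0)/40 = 0.08333 A
  Magnitude: I_R2 = 0.08333 A
Part 3:
  I_R2 = (V_1 - V_2)/R2 = (3.333 - 0)/40 = 0.08333 A
  P_R2 = I_R2² × R2 = (0.08333)² × 40 = 0.2778 W

Final answers:
1. V_1 = 3.333 V
2. I_R2 = 0.08333 A
3. P_R2 = 0.2778 W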